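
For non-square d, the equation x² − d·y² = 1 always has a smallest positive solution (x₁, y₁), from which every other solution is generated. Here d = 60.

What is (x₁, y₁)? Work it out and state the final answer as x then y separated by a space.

d=60: √d = [7; 1,2,1,14] (ℓ=4, even), read p_3/q_3
i=0: a=7 ⇒ p=7, q=1
i=1: a=1 ⇒ p=8, q=1
i=2: a=2 ⇒ p=23, q=3
i=3: a=1 ⇒ p=31, q=4
fundamental: x₁=31, y₁=4  (since 961 − 60·16 = 1)

31 4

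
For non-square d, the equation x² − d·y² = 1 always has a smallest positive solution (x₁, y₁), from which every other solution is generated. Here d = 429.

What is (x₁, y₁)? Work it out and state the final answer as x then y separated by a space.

[20; 1,2,2,9,1,12,1,9,2,2,1,40] for √429; ℓ=12 ⇒ convergent index 11
a_0=20:  p_0=20·1+0=20,  q_0=20·0+1=1
…
a_6=12:  p_6=12·1512+1367=19511,  q_6=12·73+66=942
…
a_8=9:  p_8=9·21023+19511=208718,  q_8=9·1015+942=10077
…
a_10=2:  p_10=2·438459+208718=1085636,  q_10=2·21169+10077=52415
a_11=1:  p_11=1·1085636+438459=1524095,  q_11=1·52415+21169=73584
→ (1524095, 73584).  Check: 1524095²=2322865569025, 429·73584²=2322865569024, difference 1.

1524095 73584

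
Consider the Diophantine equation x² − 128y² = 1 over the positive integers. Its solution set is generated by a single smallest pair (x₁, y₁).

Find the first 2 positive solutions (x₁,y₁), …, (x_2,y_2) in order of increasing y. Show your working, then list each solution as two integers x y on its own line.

d=128: √d = [11; 3,5,3,22] (ℓ=4, even), read p_3/q_3
k=0  a_k=11  p_k/q_k = 11/1
…
k=2  a_k=5  p_k/q_k = 181/16
k=3  a_k=3  p_k/q_k = 577/51
→ (577, 51).  Check: 577²=332929, 128·51²=332928, difference 1.
n=2: (577,51)∘(577,51) = (577·577+128·51·51, 577·51+51·577) = (665857,58854)

577 51
665857 58854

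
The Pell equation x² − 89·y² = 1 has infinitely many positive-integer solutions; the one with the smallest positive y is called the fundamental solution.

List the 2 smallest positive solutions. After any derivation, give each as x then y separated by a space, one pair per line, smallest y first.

500001 53000
500002000001 53000106000

[9; 2,3,3,2,18] for √89; ℓ=5 ⇒ convergent index 9
k=0  a_k=9  p_k/q_k = 9/1
k=1  a_k=2  p_k/q_k = 19/2
k=2  a_k=3  p_k/q_k = 66/7
k=3  a_k=3  p_k/q_k = 217/23
…
k=5  a_k=18  p_k/q_k = 9217/977
…
k=8  a_k=3  p_k/q_k = 216991/23001
k=9  a_k=2  p_k/q_k = 500001/53000
(x₁, y₁) = (500001, 53000);  500001² − 89·53000² = 1 ✓
k=2:  x_2 = 500001·500001+89·53000·53000 = 500002000001,  y_2 = 500001·53000+53000·500001 = 53000106000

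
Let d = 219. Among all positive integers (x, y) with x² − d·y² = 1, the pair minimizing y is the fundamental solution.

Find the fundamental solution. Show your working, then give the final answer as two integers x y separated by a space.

√219 = [14; 1,3,1,28, …], period ℓ=4 (even) → k=3
k=0  a_k=14  p_k/q_k = 14/1
k=1  a_k=1  p_k/q_k = 15/1
k=2  a_k=3  p_k/q_k = 59/4
k=3  a_k=1  p_k/q_k = 74/5
(x₁, y₁) = (74, 5);  74² − 219·5² = 1 ✓

74 5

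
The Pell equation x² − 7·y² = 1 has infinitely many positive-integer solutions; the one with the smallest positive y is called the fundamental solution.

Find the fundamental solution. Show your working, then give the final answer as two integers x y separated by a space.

8 3

d=7: √d = [2; 1,1,1,4] (ℓ=4, even), read p_3/q_3
i=0: a=2 ⇒ p=2, q=1
…
i=2: a=1 ⇒ p=5, q=2
i=3: a=1 ⇒ p=8, q=3
(x₁, y₁) = (8, 3);  8² − 7·3² = 1 ✓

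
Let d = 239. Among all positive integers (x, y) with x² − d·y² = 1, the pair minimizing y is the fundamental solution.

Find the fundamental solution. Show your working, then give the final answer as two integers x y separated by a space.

√239 = [15; 2,5,1,2,4,15,4,2,1,5,2,30, …], period ℓ=12 (even) → k=11
a_0=15:  p_0=15·1+0=15,  q_0=15·0+1=1
…
a_6=15:  p_6=15·2489+572=37907,  q_6=15·161+37=2452
a_7=4:  p_7=4·37907+2489=154117,  q_7=4·2452+161=9969
…
a_10=5:  p_10=5·500258+346141=2847431,  q_10=5·32359+22390=184185
a_11=2:  p_11=2·2847431+500258=6195120,  q_11=2·184185+32359=400729
→ (6195120, 400729).  Check: 6195120²=38379511814400, 239·400729²=38379511814399, difference 1.

6195120 400729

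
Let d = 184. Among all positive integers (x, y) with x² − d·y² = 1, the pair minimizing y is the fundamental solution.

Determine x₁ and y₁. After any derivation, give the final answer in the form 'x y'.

24335 1794

d=184: √d = [13; 1,1,3,2,1,2,1,2,3,1,1,26] (ℓ=12, even), read p_11/q_11
k=0  a_k=13  p_k/q_k = 13/1
…
k=2  a_k=1  p_k/q_k = 27/2
…
k=4  a_k=2  p_k/q_k = 217/16
…
k=9  a_k=3  p_k/q_k = 10594/781
k=10  a_k=1  p_k/q_k = 13741/1013
k=11  a_k=1  p_k/q_k = 24335/1794
(x₁, y₁) = (24335, 1794);  24335² − 184·1794² = 1 ✓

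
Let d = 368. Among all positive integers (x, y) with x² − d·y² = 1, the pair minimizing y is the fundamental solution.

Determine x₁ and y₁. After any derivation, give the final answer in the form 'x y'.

1151 60

[19; 5,2,5,38] for √368; ℓ=4 ⇒ convergent index 3
a_0=19:  p_0=19·1+0=19,  q_0=19·0+1=1
a_1=5:  p_1=5·19+1=96,  q_1=5·1+0=5
a_2=2:  p_2=2·96+19=211,  q_2=2·5+1=11
a_3=5:  p_3=5·211+96=1151,  q_3=5·11+5=60
→ (1151, 60).  Check: 1151²=1324801, 368·60²=1324800, difference 1.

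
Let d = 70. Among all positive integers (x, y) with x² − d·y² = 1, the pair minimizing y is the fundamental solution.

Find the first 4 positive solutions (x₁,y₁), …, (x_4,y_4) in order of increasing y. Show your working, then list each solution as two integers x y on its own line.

251 30
126001 15060
63252251 7560090
31752504001 3795150120

d=70: √d = [8; 2,1,2,1,2,16] (ℓ=6, even), read p_5/q_5
a_0=8:  p_0=8·1+0=8,  q_0=8·0+1=1
a_1=2:  p_1=2·8+1=17,  q_1=2·1+0=2
…
a_4=1:  p_4=1·67+25=92,  q_4=1·8+3=11
a_5=2:  p_5=2·92+67=251,  q_5=2·11+8=30
fundamental: x₁=251, y₁=30  (since 63001 − 70·900 = 1)
n=2: (251,30)∘(251,30) = (251·251+70·30·30, 251·30+30·251) = (126001,15060)
n=3: (126001,15060)∘(251,30) = (251·126001+70·30·15060, 251·15060+30·126001) = (63252251,7560090)
n=4: (63252251,7560090)∘(251,30) = (251·63252251+70·30·7560090, 251·7560090+30·63252251) = (31752504001,3795150120)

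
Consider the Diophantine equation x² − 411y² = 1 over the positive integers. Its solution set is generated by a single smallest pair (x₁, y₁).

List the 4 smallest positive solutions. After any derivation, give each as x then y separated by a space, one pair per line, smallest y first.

[20; 3,1,1,1,19,1,1,1,3,40] for √411; ℓ=10 ⇒ convergent index 9
a_0=20:  p_0=20·1+0=20,  q_0=20·0+1=1
…
a_3=1:  p_3=1·81+61=142,  q_3=1·4+3=7
…
a_8=1:  p_8=1·8981+4602=13583,  q_8=1·443+227=670
a_9=3:  p_9=3·13583+8981=49730,  q_9=3·670+443=2453
(x₁, y₁) = (49730, 2453);  49730² − 411·2453² = 1 ✓
(49730+2453√411)^2 = 4946145799 + 243975380√411
(49730+2453√411)^3 = 491943661118810 + 24265791292347√411
(49730+2453√411)^4 = 48928716529930696801 + 2413475601692857240√411

49730 2453
4946145799 243975380
491943661118810 24265791292347
48928716529930696801 2413475601692857240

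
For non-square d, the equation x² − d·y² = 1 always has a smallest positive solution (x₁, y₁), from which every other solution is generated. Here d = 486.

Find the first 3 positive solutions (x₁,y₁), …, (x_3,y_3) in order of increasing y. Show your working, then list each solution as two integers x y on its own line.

[22; 22,44] for √486; ℓ=2 ⇒ convergent index 1
a_0=22:  p_0=22·1+0=22,  q_0=22·0+1=1
a_1=22:  p_1=22·22+1=485,  q_1=22·1+0=22
fundamental: x₁=485, y₁=22  (since 235225 − 486·484 = 1)
k=2:  x_2 = 485·485+486·22·22 = 470449,  y_2 = 485·22+22·485 = 21340
k=3:  x_3 = 485·470449+486·22·21340 = 456335045,  y_3 = 485·21340+22·470449 = 20699778

485 22
470449 21340
456335045 20699778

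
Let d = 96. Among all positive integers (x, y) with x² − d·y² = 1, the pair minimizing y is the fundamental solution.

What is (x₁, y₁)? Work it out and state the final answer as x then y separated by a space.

49 5

[9; 1,3,1,18] for √96; ℓ=4 ⇒ convergent index 3
a_0=9:  p_0=9·1+0=9,  q_0=9·0+1=1
a_1=1:  p_1=1·9+1=10,  q_1=1·1+0=1
a_2=3:  p_2=3·10+9=39,  q_2=3·1+1=4
a_3=1:  p_3=1·39+10=49,  q_3=1·4+1=5
→ (49, 5).  Check: 49²=2401, 96·5²=2400, difference 1.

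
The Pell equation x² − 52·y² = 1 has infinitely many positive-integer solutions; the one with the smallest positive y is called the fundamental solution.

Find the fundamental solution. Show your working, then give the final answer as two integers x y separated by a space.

√52 = [7; 4,1,2,1,4,14, …], period ℓ=6 (even) → k=5
step 0: (7, 1)  from 7·(1,0) + (0,1)
step 1: (29, 4)  from 4·(7,1) + (1,0)
…
step 4: (137, 19)  from 1·(101,14) + (36,5)
step 5: (649, 90)  from 4·(137,19) + (101,14)
(x₁, y₁) = (649, 90);  649² − 52·90² = 1 ✓

649 90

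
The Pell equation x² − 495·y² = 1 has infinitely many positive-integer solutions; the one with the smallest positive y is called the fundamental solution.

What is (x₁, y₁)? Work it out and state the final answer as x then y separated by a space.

89 4

√495 → a₀=22, period (4,44); ℓ=2 even so k=1
i=0: a=22 ⇒ p=22, q=1
i=1: a=4 ⇒ p=89, q=4
→ (89, 4).  Check: 89²=7921, 495·4²=7920, difference 1.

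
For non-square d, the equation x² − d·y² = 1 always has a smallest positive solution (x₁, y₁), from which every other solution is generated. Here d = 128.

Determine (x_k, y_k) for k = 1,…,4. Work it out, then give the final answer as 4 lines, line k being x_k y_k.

√128 = [11; 3,5,3,22, …], period ℓ=4 (even) → k=3
step 0: (11, 1)  from 11·(1,0) + (0,1)
…
step 2: (181, 16)  from 5·(34,3) + (11,1)
step 3: (577, 51)  from 3·(181,16) + (34,3)
(x₁, y₁) = (577, 51);  577² − 128·51² = 1 ✓
(x_2, y_2) = (577·577 + 128·51·51, 577·51 + 51·577) = (665857, 58854)
(x_3, y_3) = (577·665857 + 128·51·58854, 577·58854 + 51·665857) = (768398401, 67917465)
(x_4, y_4) = (577·768398401 + 128·51·67917465, 577·67917465 + 51·768398401) = (886731088897, 78376695756)

577 51
665857 58854
768398401 67917465
886731088897 78376695756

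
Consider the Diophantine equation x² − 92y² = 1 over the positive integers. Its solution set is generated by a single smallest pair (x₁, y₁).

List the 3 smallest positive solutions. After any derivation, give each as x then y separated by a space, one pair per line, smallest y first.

1151 120
2649601 276240
6099380351 635904360

√92 = [9; 1,1,2,4,2,1,1,18, …], period ℓ=8 (even) → k=7
k=0  a_k=9  p_k/q_k = 9/1
…
k=2  a_k=1  p_k/q_k = 19/2
k=3  a_k=2  p_k/q_k = 48/5
…
k=6  a_k=1  p_k/q_k = 681/71
k=7  a_k=1  p_k/q_k = 1151/120
(x₁, y₁) = (1151, 120);  1151² − 92·120² = 1 ✓
n=2: (1151,120)∘(1151,120) = (1151·1151+92·120·120, 1151·120+120·1151) = (2649601,276240)
n=3: (2649601,276240)∘(1151,120) = (1151·2649601+92·120·276240, 1151·276240+120·2649601) = (6099380351,635904360)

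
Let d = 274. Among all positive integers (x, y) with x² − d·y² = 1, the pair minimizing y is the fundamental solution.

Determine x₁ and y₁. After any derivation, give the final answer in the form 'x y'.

√274 → a₀=16, period (1,1,4,4,1,1,32); ℓ=7 odd so k=13
i=0: a=16 ⇒ p=16, q=1
…
i=6: a=1 ⇒ p=1407, q=85
…
i=8: a=1 ⇒ p=47209, q=2852
i=9: a=1 ⇒ p=93011, q=5619
i=10: a=4 ⇒ p=419253, q=25328
…
i=12: a=1 ⇒ p=2189276, q=132259
i=13: a=1 ⇒ p=3959299, q=239190
(x₁, y₁) = (3959299, 239190);  3959299² − 274·239190² = 1 ✓

3959299 239190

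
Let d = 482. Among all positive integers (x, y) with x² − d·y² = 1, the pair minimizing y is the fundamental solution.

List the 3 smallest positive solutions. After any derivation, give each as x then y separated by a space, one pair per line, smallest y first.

d=482: √d = [21; 1,20,1,42] (ℓ=4, even), read p_3/q_3
i=0: a=21 ⇒ p=21, q=1
…
i=2: a=20 ⇒ p=461, q=21
i=3: a=1 ⇒ p=483, q=22
→ (483, 22).  Check: 483²=233289, 482·22²=233288, difference 1.
n=2: (483,22)∘(483,22) = (483·483+482·22·22, 483·22+22·483) = (466577,21252)
n=3: (466577,21252)∘(483,22) = (483·466577+482·22·21252, 483·21252+22·466577) = (450712899,20529410)

483 22
466577 21252
450712899 20529410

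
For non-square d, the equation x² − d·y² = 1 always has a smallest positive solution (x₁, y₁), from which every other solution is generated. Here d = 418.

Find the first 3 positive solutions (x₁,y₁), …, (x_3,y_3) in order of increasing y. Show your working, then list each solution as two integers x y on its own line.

[20; 2,4,20,4,2,40] for √418; ℓ=6 ⇒ convergent index 5
i=0: a=20 ⇒ p=20, q=1
…
i=2: a=4 ⇒ p=184, q=9
…
i=4: a=4 ⇒ p=15068, q=737
i=5: a=2 ⇒ p=33857, q=1656
fundamental: x₁=33857, y₁=1656  (since 1146296449 − 418·2742336 = 1)
k=2:  x_2 = 33857·33857+418·1656·1656 = 2292592897,  y_2 = 33857·1656+1656·33857 = 112134384
k=3:  x_3 = 33857·2292592897+418·1656·112134384 = 155240635393601,  y_3 = 33857·112134384+1656·2292592897 = 7593067676520

33857 1656
2292592897 112134384
155240635393601 7593067676520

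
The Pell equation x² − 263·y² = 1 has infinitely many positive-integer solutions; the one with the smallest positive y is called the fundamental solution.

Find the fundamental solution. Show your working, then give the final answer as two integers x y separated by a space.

139128 8579

√263 = [16; 4,1,1,1,1,15,1,1,1,1,4,32, …], period ℓ=12 (even) → k=11
i=0: a=16 ⇒ p=16, q=1
…
i=2: a=1 ⇒ p=81, q=5
i=3: a=1 ⇒ p=146, q=9
…
i=6: a=15 ⇒ p=5822, q=359
…
i=10: a=1 ⇒ p=30229, q=1864
i=11: a=4 ⇒ p=139128, q=8579
→ (139128, 8579).  Check: 139128²=19356600384, 263·8579²=19356600383, difference 1.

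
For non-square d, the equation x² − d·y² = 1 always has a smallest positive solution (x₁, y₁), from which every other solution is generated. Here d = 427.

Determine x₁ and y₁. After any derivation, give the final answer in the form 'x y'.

62 3

[20; 1,1,1,40] for √427; ℓ=4 ⇒ convergent index 3
i=0: a=20 ⇒ p=20, q=1
…
i=2: a=1 ⇒ p=41, q=2
i=3: a=1 ⇒ p=62, q=3
→ (62, 3).  Check: 62²=3844, 427·3²=3843, difference 1.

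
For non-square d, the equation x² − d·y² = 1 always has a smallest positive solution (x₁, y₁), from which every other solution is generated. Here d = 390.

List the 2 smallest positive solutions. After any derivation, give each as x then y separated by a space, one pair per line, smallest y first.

[19; 1,2,1,38] for √390; ℓ=4 ⇒ convergent index 3
k=0  a_k=19  p_k/q_k = 19/1
k=1  a_k=1  p_k/q_k = 20/1
k=2  a_k=2  p_k/q_k = 59/3
k=3  a_k=1  p_k/q_k = 79/4
→ (79, 4).  Check: 79²=6241, 390·4²=6240, difference 1.
(x_2, y_2) = (79·79 + 390·4·4, 79·4 + 4·79) = (12481, 632)

79 4
12481 632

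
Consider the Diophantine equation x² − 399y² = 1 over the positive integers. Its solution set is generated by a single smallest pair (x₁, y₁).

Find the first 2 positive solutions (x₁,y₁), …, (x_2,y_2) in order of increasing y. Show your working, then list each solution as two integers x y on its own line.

√399 → a₀=19, period (1,38); ℓ=2 even so k=1
k=0  a_k=19  p_k/q_k = 19/1
k=1  a_k=1  p_k/q_k = 20/1
→ (20, 1).  Check: 20²=400, 399·1²=399, difference 1.
(20+1√399)^2 = 799 + 40√399

20 1
799 40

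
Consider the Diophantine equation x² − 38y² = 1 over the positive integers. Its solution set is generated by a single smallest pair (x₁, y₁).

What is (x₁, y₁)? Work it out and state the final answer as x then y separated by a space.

√38 = [6; 6,12, …], period ℓ=2 (even) → k=1
i=0: a=6 ⇒ p=6, q=1
i=1: a=6 ⇒ p=37, q=6
(x₁, y₁) = (37, 6);  37² − 38·6² = 1 ✓

37 6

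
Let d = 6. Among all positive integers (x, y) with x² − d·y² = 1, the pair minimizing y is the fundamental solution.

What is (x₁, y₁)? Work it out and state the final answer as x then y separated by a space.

[2; 2,4] for √6; ℓ=2 ⇒ convergent index 1
a_0=2:  p_0=2·1+0=2,  q_0=2·0+1=1
a_1=2:  p_1=2·2+1=5,  q_1=2·1+0=2
→ (5, 2).  Check: 5²=25, 6·2²=24, difference 1.

5 2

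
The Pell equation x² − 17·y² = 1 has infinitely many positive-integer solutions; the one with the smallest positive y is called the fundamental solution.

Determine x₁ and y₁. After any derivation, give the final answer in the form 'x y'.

33 8

d=17: √d = [4; 8] (ℓ=1, odd), read p_1/q_1
k=0  a_k=4  p_k/q_k = 4/1
k=1  a_k=8  p_k/q_k = 33/8
(x₁, y₁) = (33, 8);  33² − 17·8² = 1 ✓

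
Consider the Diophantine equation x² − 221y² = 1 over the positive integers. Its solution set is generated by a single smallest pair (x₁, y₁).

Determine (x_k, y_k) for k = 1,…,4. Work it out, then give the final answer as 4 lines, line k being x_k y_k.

1665 112
5544449 372960
18463013505 1241956688
61481829427201 4135715398080

√221 = [14; 1,6,2,6,1,28, …], period ℓ=6 (even) → k=5
k=0  a_k=14  p_k/q_k = 14/1
k=1  a_k=1  p_k/q_k = 15/1
…
k=3  a_k=2  p_k/q_k = 223/15
k=4  a_k=6  p_k/q_k = 1442/97
k=5  a_k=1  p_k/q_k = 1665/112
fundamental: x₁=1665, y₁=112  (since 2772225 − 221·12544 = 1)
k=2:  x_2 = 1665·1665+221·112·112 = 5544449,  y_2 = 1665·112+112·1665 = 372960
k=3:  x_3 = 1665·5544449+221·112·372960 = 18463013505,  y_3 = 1665·372960+112·5544449 = 1241956688
k=4:  x_4 = 1665·18463013505+221·112·1241956688 = 61481829427201,  y_4 = 1665·1241956688+112·18463013505 = 4135715398080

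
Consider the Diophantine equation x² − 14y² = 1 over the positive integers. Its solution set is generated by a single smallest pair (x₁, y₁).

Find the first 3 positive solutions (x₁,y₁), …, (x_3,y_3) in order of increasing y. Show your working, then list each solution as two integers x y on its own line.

√14 = [3; 1,2,1,6, …], period ℓ=4 (even) → k=3
a_0=3:  p_0=3·1+0=3,  q_0=3·0+1=1
a_1=1:  p_1=1·3+1=4,  q_1=1·1+0=1
a_2=2:  p_2=2·4+3=11,  q_2=2·1+1=3
a_3=1:  p_3=1·11+4=15,  q_3=1·3+1=4
(x₁, y₁) = (15, 4);  15² − 14·4² = 1 ✓
(x_2, y_2) = (15·15 + 14·4·4, 15·4 + 4·15) = (449, 120)
(x_3, y_3) = (15·449 + 14·4·120, 15·120 + 4·449) = (13455, 3596)

15 4
449 120
13455 3596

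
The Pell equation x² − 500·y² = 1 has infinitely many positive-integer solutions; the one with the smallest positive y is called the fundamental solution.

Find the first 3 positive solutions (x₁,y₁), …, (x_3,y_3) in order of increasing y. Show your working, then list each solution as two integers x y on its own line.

930249 41602
1730726404001 77400437796
3220013013190122249 144003359718540806

[22; 2,1,3,2,1,…,1,2,44] for √500; ℓ=14 ⇒ convergent index 13
step 0: (22, 1)  from 22·(1,0) + (0,1)
…
step 3: (246, 11)  from 3·(67,3) + (45,2)
…
step 6: (1364, 61)  from 1·(805,36) + (559,25)
step 7: (14445, 646)  from 10·(1364,61) + (805,36)
…
step 9: (30254, 1353)  from 1·(15809,707) + (14445,646)
…
step 11: (259205, 11592)  from 3·(76317,3413) + (30254,1353)
step 12: (335522, 15005)  from 1·(259205,11592) + (76317,3413)
step 13: (930249, 41602)  from 2·(335522,15005) + (259205,11592)
fundamental: x₁=930249, y₁=41602  (since 865363202001 − 500·1730726404 = 1)
(930249+41602√500)^2 = 1730726404001 + 77400437796√500
(930249+41602√500)^3 = 3220013013190122249 + 144003359718540806√500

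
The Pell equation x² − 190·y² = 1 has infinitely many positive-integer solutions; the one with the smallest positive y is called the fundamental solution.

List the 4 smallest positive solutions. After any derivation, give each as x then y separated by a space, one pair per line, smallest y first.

d=190: √d = [13; 1,3,1,1,1,…,3,1,26] (ℓ=14, even), read p_13/q_13
k=0  a_k=13  p_k/q_k = 13/1
k=1  a_k=1  p_k/q_k = 14/1
…
k=3  a_k=1  p_k/q_k = 69/5
…
k=5  a_k=1  p_k/q_k = 193/14
…
k=7  a_k=2  p_k/q_k = 1213/88
k=8  a_k=2  p_k/q_k = 2936/213
…
k=12  a_k=3  p_k/q_k = 40787/2959
k=13  a_k=1  p_k/q_k = 52021/3774
fundamental: x₁=52021, y₁=3774  (since 2706184441 − 190·14243076 = 1)
(52021+3774√190)^2 = 5412368881 + 392654508√190
(52021+3774√190)^3 = 563113683064981 + 40852560317562√190
(52021+3774√190)^4 = 58587473808034384321 + 4250382080167131096√190

52021 3774
5412368881 392654508
563113683064981 40852560317562
58587473808034384321 4250382080167131096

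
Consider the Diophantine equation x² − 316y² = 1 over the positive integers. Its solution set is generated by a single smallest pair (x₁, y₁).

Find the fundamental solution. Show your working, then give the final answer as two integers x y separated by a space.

12799 720

√316 → a₀=17, period (1,3,2,8,2,3,1,34); ℓ=8 even so k=7
i=0: a=17 ⇒ p=17, q=1
…
i=2: a=3 ⇒ p=71, q=4
i=3: a=2 ⇒ p=160, q=9
…
i=6: a=3 ⇒ p=9937, q=559
i=7: a=1 ⇒ p=12799, q=720
(x₁, y₁) = (12799, 720);  12799² − 316·720² = 1 ✓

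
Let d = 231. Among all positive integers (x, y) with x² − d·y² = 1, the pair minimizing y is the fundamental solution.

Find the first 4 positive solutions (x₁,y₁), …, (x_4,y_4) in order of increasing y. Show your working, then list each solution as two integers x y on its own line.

76 5
11551 760
1755676 115515
266851201 17557520

d=231: √d = [15; 5,30] (ℓ=2, even), read p_1/q_1
a_0=15:  p_0=15·1+0=15,  q_0=15·0+1=1
a_1=5:  p_1=5·15+1=76,  q_1=5·1+0=5
fundamental: x₁=76, y₁=5  (since 5776 − 231·25 = 1)
(x_2, y_2) = (76·76 + 231·5·5, 76·5 + 5·76) = (11551, 760)
(x_3, y_3) = (76·11551 + 231·5·760, 76·760 + 5·11551) = (1755676, 115515)
(x_4, y_4) = (76·1755676 + 231·5·115515, 76·115515 + 5·1755676) = (266851201, 17557520)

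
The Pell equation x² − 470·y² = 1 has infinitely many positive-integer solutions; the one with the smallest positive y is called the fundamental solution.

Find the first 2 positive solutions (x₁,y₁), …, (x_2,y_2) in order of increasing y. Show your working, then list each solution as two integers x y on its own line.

√470 → a₀=21, period (1,2,8,2,1,42); ℓ=6 even so k=5
i=0: a=21 ⇒ p=21, q=1
i=1: a=1 ⇒ p=22, q=1
i=2: a=2 ⇒ p=65, q=3
i=3: a=8 ⇒ p=542, q=25
i=4: a=2 ⇒ p=1149, q=53
i=5: a=1 ⇒ p=1691, q=78
fundamental: x₁=1691, y₁=78  (since 2859481 − 470·6084 = 1)
k=2:  x_2 = 1691·1691+470·78·78 = 5718961,  y_2 = 1691·78+78·1691 = 263796

1691 78
5718961 263796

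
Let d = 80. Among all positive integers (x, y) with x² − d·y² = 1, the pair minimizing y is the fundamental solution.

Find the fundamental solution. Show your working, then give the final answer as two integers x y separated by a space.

9 1

√80 = [8; 1,16, …], period ℓ=2 (even) → k=1
i=0: a=8 ⇒ p=8, q=1
i=1: a=1 ⇒ p=9, q=1
(x₁, y₁) = (9, 1);  9² − 80·1² = 1 ✓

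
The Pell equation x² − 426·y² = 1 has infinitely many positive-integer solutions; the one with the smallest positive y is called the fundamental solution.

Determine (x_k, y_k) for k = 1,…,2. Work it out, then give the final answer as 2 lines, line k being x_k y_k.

√426 = [20; 1,1,1,3,2,6,2,3,1,1,1,40, …], period ℓ=12 (even) → k=11
i=0: a=20 ⇒ p=20, q=1
…
i=2: a=1 ⇒ p=41, q=2
i=3: a=1 ⇒ p=62, q=3
i=4: a=3 ⇒ p=227, q=11
i=5: a=2 ⇒ p=516, q=25
i=6: a=6 ⇒ p=3323, q=161
i=7: a=2 ⇒ p=7162, q=347
i=8: a=3 ⇒ p=24809, q=1202
…
i=10: a=1 ⇒ p=56780, q=2751
i=11: a=1 ⇒ p=88751, q=4300
fundamental: x₁=88751, y₁=4300  (since 7876740001 − 426·18490000 = 1)
k=2:  x_2 = 88751·88751+426·4300·4300 = 15753480001,  y_2 = 88751·4300+4300·88751 = 763258600

88751 4300
15753480001 763258600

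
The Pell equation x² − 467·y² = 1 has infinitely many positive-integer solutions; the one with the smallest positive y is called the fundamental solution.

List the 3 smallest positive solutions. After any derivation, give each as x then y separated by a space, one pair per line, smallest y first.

√467 = [21; 1,1,1,1,3,…,1,1,42, …], period ℓ=14 (even) → k=13
i=0: a=21 ⇒ p=21, q=1
i=1: a=1 ⇒ p=22, q=1
i=2: a=1 ⇒ p=43, q=2
i=3: a=1 ⇒ p=65, q=3
…
i=6: a=3 ⇒ p=1275, q=59
i=7: a=21 ⇒ p=27164, q=1257
…
i=9: a=3 ⇒ p=275465, q=12747
i=10: a=1 ⇒ p=358232, q=16577
i=11: a=1 ⇒ p=633697, q=29324
i=12: a=1 ⇒ p=991929, q=45901
i=13: a=1 ⇒ p=1625626, q=75225
→ (1625626, 75225).  Check: 1625626²=2642659891876, 467·75225²=2642659891875, difference 1.
n=2: (1625626,75225)∘(1625626,75225) = (1625626·1625626+467·75225·75225, 1625626·75225+75225·1625626) = (5285319783751,244575431700)
n=3: (5285319783751,244575431700)∘(1625626,75225) = (1625626·5285319783751+467·75225·244575431700, 1625626·244575431700+75225·5285319783751) = (17183906517558380626,795176361465413175)

1625626 75225
5285319783751 244575431700
17183906517558380626 795176361465413175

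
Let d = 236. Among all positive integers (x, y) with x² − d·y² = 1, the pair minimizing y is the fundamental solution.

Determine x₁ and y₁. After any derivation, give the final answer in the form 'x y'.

√236 → a₀=15, period (2,1,3,5,1,6,1,5,3,1,2,30); ℓ=12 even so k=11
i=0: a=15 ⇒ p=15, q=1
…
i=2: a=1 ⇒ p=46, q=3
i=3: a=3 ⇒ p=169, q=11
i=4: a=5 ⇒ p=891, q=58
i=5: a=1 ⇒ p=1060, q=69
i=6: a=6 ⇒ p=7251, q=472
i=7: a=1 ⇒ p=8311, q=541
i=8: a=5 ⇒ p=48806, q=3177
i=9: a=3 ⇒ p=154729, q=10072
i=10: a=1 ⇒ p=203535, q=13249
i=11: a=2 ⇒ p=561799, q=36570
(x₁, y₁) = (561799, 36570);  561799² − 236·36570² = 1 ✓

561799 36570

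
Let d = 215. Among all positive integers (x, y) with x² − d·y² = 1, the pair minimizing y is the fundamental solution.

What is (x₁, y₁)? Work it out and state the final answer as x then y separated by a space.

44 3

d=215: √d = [14; 1,1,1,28] (ℓ=4, even), read p_3/q_3
i=0: a=14 ⇒ p=14, q=1
i=1: a=1 ⇒ p=15, q=1
i=2: a=1 ⇒ p=29, q=2
i=3: a=1 ⇒ p=44, q=3
→ (44, 3).  Check: 44²=1936, 215·3²=1935, difference 1.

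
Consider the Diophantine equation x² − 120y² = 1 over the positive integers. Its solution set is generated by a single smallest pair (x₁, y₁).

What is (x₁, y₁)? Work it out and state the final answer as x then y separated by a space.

√120 = [10; 1,20, …], period ℓ=2 (even) → k=1
i=0: a=10 ⇒ p=10, q=1
i=1: a=1 ⇒ p=11, q=1
fundamental: x₁=11, y₁=1  (since 121 − 120·1 = 1)

11 1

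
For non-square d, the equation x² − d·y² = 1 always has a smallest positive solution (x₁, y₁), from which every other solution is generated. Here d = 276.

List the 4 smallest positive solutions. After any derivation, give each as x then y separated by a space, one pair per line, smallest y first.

√276 → a₀=16, period (1,1,1,1,2,2,2,1,1,1,1,32); ℓ=12 even so k=11
step 0: (16, 1)  from 16·(1,0) + (0,1)
…
step 2: (33, 2)  from 1·(17,1) + (16,1)
step 3: (50, 3)  from 1·(33,2) + (17,1)
step 4: (83, 5)  from 1·(50,3) + (33,2)
step 5: (216, 13)  from 2·(83,5) + (50,3)
step 6: (515, 31)  from 2·(216,13) + (83,5)
…
step 8: (1761, 106)  from 1·(1246,75) + (515,31)
step 9: (3007, 181)  from 1·(1761,106) + (1246,75)
step 10: (4768, 287)  from 1·(3007,181) + (1761,106)
step 11: (7775, 468)  from 1·(4768,287) + (3007,181)
→ (7775, 468).  Check: 7775²=60450625, 276·468²=60450624, difference 1.
k=2:  x_2 = 7775·7775+276·468·468 = 120901249,  y_2 = 7775·468+468·7775 = 7277400
k=3:  x_3 = 7775·120901249+276·468·7277400 = 1880014414175,  y_3 = 7775·7277400+468·120901249 = 113163569532
k=4:  x_4 = 7775·1880014414175+276·468·113163569532 = 29234224019520001,  y_4 = 7775·113163569532+468·1880014414175 = 1759693498945200

7775 468
120901249 7277400
1880014414175 113163569532
29234224019520001 1759693498945200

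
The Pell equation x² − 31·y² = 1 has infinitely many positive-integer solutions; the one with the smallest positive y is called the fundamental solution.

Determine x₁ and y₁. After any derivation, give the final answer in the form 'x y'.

1520 273

d=31: √d = [5; 1,1,3,5,3,1,1,10] (ℓ=8, even), read p_7/q_7
i=0: a=5 ⇒ p=5, q=1
…
i=3: a=3 ⇒ p=39, q=7
…
i=6: a=1 ⇒ p=863, q=155
i=7: a=1 ⇒ p=1520, q=273
(x₁, y₁) = (1520, 273);  1520² − 31·273² = 1 ✓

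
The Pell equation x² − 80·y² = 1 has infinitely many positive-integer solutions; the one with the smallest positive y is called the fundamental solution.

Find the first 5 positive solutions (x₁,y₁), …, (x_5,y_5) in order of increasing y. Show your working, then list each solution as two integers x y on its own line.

9 1
161 18
2889 323
51841 5796
930249 104005

√80 = [8; 1,16, …], period ℓ=2 (even) → k=1
k=0  a_k=8  p_k/q_k = 8/1
k=1  a_k=1  p_k/q_k = 9/1
fundamental: x₁=9, y₁=1  (since 81 − 80·1 = 1)
k=2:  x_2 = 9·9+80·1·1 = 161,  y_2 = 9·1+1·9 = 18
k=3:  x_3 = 9·161+80·1·18 = 2889,  y_3 = 9·18+1·161 = 323
k=4:  x_4 = 9·2889+80·1·323 = 51841,  y_4 = 9·323+1·2889 = 5796
k=5:  x_5 = 9·51841+80·1·5796 = 930249,  y_5 = 9·5796+1·51841 = 104005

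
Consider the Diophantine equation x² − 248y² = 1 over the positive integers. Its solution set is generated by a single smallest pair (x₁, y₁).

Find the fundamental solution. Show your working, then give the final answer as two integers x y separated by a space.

63 4

√248 = [15; 1,2,1,30, …], period ℓ=4 (even) → k=3
a_0=15:  p_0=15·1+0=15,  q_0=15·0+1=1
…
a_2=2:  p_2=2·16+15=47,  q_2=2·1+1=3
a_3=1:  p_3=1·47+16=63,  q_3=1·3+1=4
(x₁, y₁) = (63, 4);  63² − 248·4² = 1 ✓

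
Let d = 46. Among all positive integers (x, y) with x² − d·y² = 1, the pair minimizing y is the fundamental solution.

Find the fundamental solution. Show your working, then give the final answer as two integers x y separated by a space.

24335 3588

d=46: √d = [6; 1,3,1,1,2,6,2,1,1,3,1,12] (ℓ=12, even), read p_11/q_11
i=0: a=6 ⇒ p=6, q=1
i=1: a=1 ⇒ p=7, q=1
i=2: a=3 ⇒ p=27, q=4
i=3: a=1 ⇒ p=34, q=5
i=4: a=1 ⇒ p=61, q=9
…
i=6: a=6 ⇒ p=997, q=147
…
i=10: a=3 ⇒ p=19038, q=2807
i=11: a=1 ⇒ p=24335, q=3588
→ (24335, 3588).  Check: 24335²=592192225, 46·3588²=592192224, difference 1.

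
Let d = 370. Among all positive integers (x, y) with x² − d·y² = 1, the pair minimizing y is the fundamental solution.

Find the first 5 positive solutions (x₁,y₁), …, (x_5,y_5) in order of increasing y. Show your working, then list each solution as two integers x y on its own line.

√370 = [19; 4,4,38, …], period ℓ=3 (odd) → k=5
a_0=19:  p_0=19·1+0=19,  q_0=19·0+1=1
…
a_2=4:  p_2=4·77+19=327,  q_2=4·4+1=17
a_3=38:  p_3=38·327+77=12503,  q_3=38·17+4=650
a_4=4:  p_4=4·12503+327=50339,  q_4=4·650+17=2617
a_5=4:  p_5=4·50339+12503=213859,  q_5=4·2617+650=11118
→ (213859, 11118).  Check: 213859²=45735671881, 370·11118²=45735671880, difference 1.
(x_2, y_2) = (213859·213859 + 370·11118·11118, 213859·11118 + 11118·213859) = (91471343761, 4755368724)
(x_3, y_3) = (213859·91471343761 + 370·11118·4755368724, 213859·4755368724 + 11118·91471343761) = (39123940210553539, 2033956799880714)
(x_4, y_4) = (213859·39123940210553539 + 370·11118·2033956799880714, 213859·2033956799880714 + 11118·39123940210553539) = (16734013458886067250241, 869959934526623861928)
(x_5, y_5) = (213859·16734013458886067250241 + 370·11118·869959934526623861928, 213859·869959934526623861928 + 11118·16734013458886067250241) = (7157438768568706971928026499, 372097523273824548176239590)

213859 11118
91471343761 4755368724
39123940210553539 2033956799880714
16734013458886067250241 869959934526623861928
7157438768568706971928026499 372097523273824548176239590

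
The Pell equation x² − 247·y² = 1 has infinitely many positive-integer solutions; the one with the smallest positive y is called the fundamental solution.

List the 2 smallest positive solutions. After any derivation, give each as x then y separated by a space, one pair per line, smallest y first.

d=247: √d = [15; 1,2,1,1,9,1,9,1,1,2,1,30] (ℓ=12, even), read p_11/q_11
a_0=15:  p_0=15·1+0=15,  q_0=15·0+1=1
a_1=1:  p_1=1·15+1=16,  q_1=1·1+0=1
…
a_4=1:  p_4=1·63+47=110,  q_4=1·4+3=7
a_5=9:  p_5=9·110+63=1053,  q_5=9·7+4=67
…
a_8=1:  p_8=1·11520+1163=12683,  q_8=1·733+74=807
a_9=1:  p_9=1·12683+11520=24203,  q_9=1·807+733=1540
a_10=2:  p_10=2·24203+12683=61089,  q_10=2·1540+807=3887
a_11=1:  p_11=1·61089+24203=85292,  q_11=1·3887+1540=5427
fundamental: x₁=85292, y₁=5427  (since 7274725264 − 247·29452329 = 1)
(85292+5427√247)^2 = 14549450527 + 925759368√247

85292 5427
14549450527 925759368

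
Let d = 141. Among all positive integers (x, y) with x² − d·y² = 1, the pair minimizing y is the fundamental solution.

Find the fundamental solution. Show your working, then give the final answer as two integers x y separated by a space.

[11; 1,6,1,22] for √141; ℓ=4 ⇒ convergent index 3
i=0: a=11 ⇒ p=11, q=1
…
i=2: a=6 ⇒ p=83, q=7
i=3: a=1 ⇒ p=95, q=8
→ (95, 8).  Check: 95²=9025, 141·8²=9024, difference 1.

95 8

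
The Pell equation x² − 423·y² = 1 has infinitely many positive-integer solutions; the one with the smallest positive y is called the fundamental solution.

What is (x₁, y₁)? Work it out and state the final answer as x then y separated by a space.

4607 224

d=423: √d = [20; 1,1,3,4,3,1,1,40] (ℓ=8, even), read p_7/q_7
a_0=20:  p_0=20·1+0=20,  q_0=20·0+1=1
a_1=1:  p_1=1·20+1=21,  q_1=1·1+0=1
…
a_3=3:  p_3=3·41+21=144,  q_3=3·2+1=7
…
a_6=1:  p_6=1·1995+617=2612,  q_6=1·97+30=127
a_7=1:  p_7=1·2612+1995=4607,  q_7=1·127+97=224
fundamental: x₁=4607, y₁=224  (since 21224449 − 423·50176 = 1)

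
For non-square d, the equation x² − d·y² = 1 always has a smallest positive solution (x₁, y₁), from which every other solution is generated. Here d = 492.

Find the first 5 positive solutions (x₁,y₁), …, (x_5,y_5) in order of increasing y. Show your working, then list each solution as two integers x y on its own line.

[22; 5,1,1,10,1,1,5,44] for √492; ℓ=8 ⇒ convergent index 7
step 0: (22, 1)  from 22·(1,0) + (0,1)
step 1: (111, 5)  from 5·(22,1) + (1,0)
step 2: (133, 6)  from 1·(111,5) + (22,1)
step 3: (244, 11)  from 1·(133,6) + (111,5)
step 4: (2573, 116)  from 10·(244,11) + (133,6)
…
step 6: (5390, 243)  from 1·(2817,127) + (2573,116)
step 7: (29767, 1342)  from 5·(5390,243) + (2817,127)
fundamental: x₁=29767, y₁=1342  (since 886074289 − 492·1800964 = 1)
k=2:  x_2 = 29767·29767+492·1342·1342 = 1772148577,  y_2 = 29767·1342+1342·29767 = 79894628
k=3:  x_3 = 29767·1772148577+492·1342·79894628 = 105503093353351,  y_3 = 29767·79894628+1342·1772148577 = 4756446782010
k=4:  x_4 = 29767·105503093353351+492·1342·4756446782010 = 6281021157926249857,  y_4 = 29767·4756446782010+1342·105503093353351 = 283170302640288712
k=5:  x_5 = 29767·6281021157926249857+492·1342·283170302640288712 = 373934313510478265633287,  y_5 = 29767·283170302640288712+1342·6281021157926249857 = 16858260792630501398198

29767 1342
1772148577 79894628
105503093353351 4756446782010
6281021157926249857 283170302640288712
373934313510478265633287 16858260792630501398198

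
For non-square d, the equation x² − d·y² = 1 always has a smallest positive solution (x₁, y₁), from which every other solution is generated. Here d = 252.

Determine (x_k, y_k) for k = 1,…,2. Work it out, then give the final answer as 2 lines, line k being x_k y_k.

√252 → a₀=15, period (1,6,1,30); ℓ=4 even so k=3
step 0: (15, 1)  from 15·(1,0) + (0,1)
…
step 2: (111, 7)  from 6·(16,1) + (15,1)
step 3: (127, 8)  from 1·(111,7) + (16,1)
→ (127, 8).  Check: 127²=16129, 252·8²=16128, difference 1.
n=2: (127,8)∘(127,8) = (127·127+252·8·8, 127·8+8·127) = (32257,2032)

127 8
32257 2032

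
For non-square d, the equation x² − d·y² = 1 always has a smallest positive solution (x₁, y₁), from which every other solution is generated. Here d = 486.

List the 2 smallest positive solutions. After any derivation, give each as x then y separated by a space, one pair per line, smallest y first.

[22; 22,44] for √486; ℓ=2 ⇒ convergent index 1
step 0: (22, 1)  from 22·(1,0) + (0,1)
step 1: (485, 22)  from 22·(22,1) + (1,0)
fundamental: x₁=485, y₁=22  (since 235225 − 486·484 = 1)
(x_2, y_2) = (485·485 + 486·22·22, 485·22 + 22·485) = (470449, 21340)

485 22
470449 21340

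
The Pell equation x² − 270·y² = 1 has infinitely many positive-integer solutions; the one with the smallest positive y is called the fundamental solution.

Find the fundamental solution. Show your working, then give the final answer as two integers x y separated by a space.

√270 → a₀=16, period (2,3,6,3,2,32); ℓ=6 even so k=5
k=0  a_k=16  p_k/q_k = 16/1
…
k=2  a_k=3  p_k/q_k = 115/7
…
k=4  a_k=3  p_k/q_k = 2284/139
k=5  a_k=2  p_k/q_k = 5291/322
fundamental: x₁=5291, y₁=322  (since 27994681 − 270·103684 = 1)

5291 322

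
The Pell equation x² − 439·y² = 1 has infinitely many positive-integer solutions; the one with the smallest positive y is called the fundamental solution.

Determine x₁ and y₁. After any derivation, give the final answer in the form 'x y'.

√439 = [20; 1,19,1,40, …], period ℓ=4 (even) → k=3
k=0  a_k=20  p_k/q_k = 20/1
k=1  a_k=1  p_k/q_k = 21/1
k=2  a_k=19  p_k/q_k = 419/20
k=3  a_k=1  p_k/q_k = 440/21
(x₁, y₁) = (440, 21);  440² − 439·21² = 1 ✓

440 21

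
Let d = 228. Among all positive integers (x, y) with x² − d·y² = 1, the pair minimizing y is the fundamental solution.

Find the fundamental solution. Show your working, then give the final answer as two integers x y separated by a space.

151 10

√228 = [15; 10,30, …], period ℓ=2 (even) → k=1
i=0: a=15 ⇒ p=15, q=1
i=1: a=10 ⇒ p=151, q=10
fundamental: x₁=151, y₁=10  (since 22801 − 228·100 = 1)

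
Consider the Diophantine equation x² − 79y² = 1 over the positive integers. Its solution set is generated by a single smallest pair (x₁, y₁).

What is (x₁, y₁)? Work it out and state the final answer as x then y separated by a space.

d=79: √d = [8; 1,7,1,16] (ℓ=4, even), read p_3/q_3
k=0  a_k=8  p_k/q_k = 8/1
k=1  a_k=1  p_k/q_k = 9/1
k=2  a_k=7  p_k/q_k = 71/8
k=3  a_k=1  p_k/q_k = 80/9
(x₁, y₁) = (80, 9);  80² − 79·9² = 1 ✓

80 9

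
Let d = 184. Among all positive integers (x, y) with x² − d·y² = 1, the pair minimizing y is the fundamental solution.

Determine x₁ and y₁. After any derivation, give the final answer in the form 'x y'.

24335 1794

d=184: √d = [13; 1,1,3,2,1,2,1,2,3,1,1,26] (ℓ=12, even), read p_11/q_11
k=0  a_k=13  p_k/q_k = 13/1
k=1  a_k=1  p_k/q_k = 14/1
k=2  a_k=1  p_k/q_k = 27/2
…
k=10  a_k=1  p_k/q_k = 13741/1013
k=11  a_k=1  p_k/q_k = 24335/1794
fundamental: x₁=24335, y₁=1794  (since 592192225 − 184·3218436 = 1)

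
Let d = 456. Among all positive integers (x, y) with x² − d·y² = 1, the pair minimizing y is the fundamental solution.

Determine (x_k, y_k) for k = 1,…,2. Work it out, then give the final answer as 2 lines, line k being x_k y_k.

1025 48
2101249 98400

[21; 2,1,4,1,2,42] for √456; ℓ=6 ⇒ convergent index 5
step 0: (21, 1)  from 21·(1,0) + (0,1)
step 1: (43, 2)  from 2·(21,1) + (1,0)
…
step 3: (299, 14)  from 4·(64,3) + (43,2)
step 4: (363, 17)  from 1·(299,14) + (64,3)
step 5: (1025, 48)  from 2·(363,17) + (299,14)
→ (1025, 48).  Check: 1025²=1050625, 456·48²=1050624, difference 1.
(1025+48√456)^2 = 2101249 + 98400√456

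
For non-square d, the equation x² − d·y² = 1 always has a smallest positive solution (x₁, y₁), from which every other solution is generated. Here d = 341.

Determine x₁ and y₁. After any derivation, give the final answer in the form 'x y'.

10626551 575460

√341 → a₀=18, period (2,6,1,8,2,…,6,2,36); ℓ=14 even so k=13
step 0: (18, 1)  from 18·(1,0) + (0,1)
…
step 3: (277, 15)  from 1·(240,13) + (37,2)
…
step 7: (20479, 1109)  from 2·(7645,414) + (5189,281)
step 8: (28124, 1523)  from 1·(20479,1109) + (7645,414)
step 9: (76727, 4155)  from 2·(28124,1523) + (20479,1109)
step 10: (641940, 34763)  from 8·(76727,4155) + (28124,1523)
step 11: (718667, 38918)  from 1·(641940,34763) + (76727,4155)
step 12: (4953942, 268271)  from 6·(718667,38918) + (641940,34763)
step 13: (10626551, 575460)  from 2·(4953942,268271) + (718667,38918)
→ (10626551, 575460).  Check: 10626551²=112923586155601, 341·575460²=112923586155600, difference 1.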